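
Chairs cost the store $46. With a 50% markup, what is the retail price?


Calculate the markup amount:
50% of $46 = $23
Add to cost:
$46 + $23 = $69

$69


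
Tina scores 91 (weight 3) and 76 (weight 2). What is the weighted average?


Weighted sum:
3 x 91 + 2 x 76 = 425
Total weight:
3 + 2 = 5
Weighted average:
425 / 5 = 85

85


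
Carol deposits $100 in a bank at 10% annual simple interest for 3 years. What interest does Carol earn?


Use the formula I = P x R x T / 100
P x R x T = 100 x 10 x 3 = 3000
I = 3000 / 100 = $30

$30


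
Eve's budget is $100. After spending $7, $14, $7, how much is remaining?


Add up expenses:
$7 + $14 + $7 = $28
Subtract from budget:
$100 - $28 = $72

$72


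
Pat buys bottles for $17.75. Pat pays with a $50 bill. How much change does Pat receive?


Start with the amount paid:
$50
Subtract the price:
$50 - $17.75 = $32.25

$32.25


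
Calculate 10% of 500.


Convert percentage to decimal:
10% = 0.1
Multiply:
500 x 0.1 = 50

50


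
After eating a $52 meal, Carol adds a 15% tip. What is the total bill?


Calculate the tip:
15% of $52 = $7.80
Add tip to meal cost:
$52 + $7.80 = $59.80

$59.80


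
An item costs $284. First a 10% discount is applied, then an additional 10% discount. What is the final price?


First discount:
10% of $284 = $28.40
Price after first discount:
$284 - $28.40 = $255.60
Second discount:
10% of $255.60 = $25.56
Final price:
$255.60 - $25.56 = $230.04

$230.04


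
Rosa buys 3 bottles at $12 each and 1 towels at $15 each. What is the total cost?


Cost of bottles:
3 x $12 = $36
Cost of towels:
1 x $15 = $15
Add both:
$36 + $15 = $51

$51


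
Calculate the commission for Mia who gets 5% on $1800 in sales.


Convert rate to decimal:
5% = 0.05
Multiply by sales:
$1800 x 0.05 = $90

$90


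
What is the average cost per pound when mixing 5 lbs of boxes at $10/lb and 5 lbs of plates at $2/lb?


Cost of boxes:
5 x $10 = $50
Cost of plates:
5 x $2 = $10
Total cost: $50 + $10 = $60
Total weight: 10 lbs
Average: $60 / 10 = $6/lb

$6/lb


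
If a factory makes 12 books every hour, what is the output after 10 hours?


Production rate: 12 books per hour
Time: 10 hours
Total: 12 x 10 = 120 books

120 books


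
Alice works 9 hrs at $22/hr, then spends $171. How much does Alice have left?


Calculate earnings:
9 x $22 = $198
Subtract spending:
$198 - $171 = $27

$27


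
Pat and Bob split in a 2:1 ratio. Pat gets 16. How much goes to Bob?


Find the multiplier:
16 / 2 = 8
Apply to Bob's share:
1 x 8 = 8

8


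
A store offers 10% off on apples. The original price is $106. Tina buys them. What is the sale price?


Calculate the discount amount:
10% of $106 = $10.60
Subtract from original:
$106 - $10.60 = $95.40

$95.40


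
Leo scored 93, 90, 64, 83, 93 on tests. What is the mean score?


Add the scores:
93 + 90 + 64 + 83 + 93 = 423
Divide by the number of tests:
423 / 5 = 84.6

84.6


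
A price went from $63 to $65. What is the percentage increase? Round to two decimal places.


Find the absolute change:
|65 - 63| = 2
Divide by original and multiply by 100:
2 / 63 x 100 = 3.1746...% ≈ 3.17%

3.17%


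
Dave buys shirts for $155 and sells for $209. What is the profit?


Selling price = $209
Cost price = $155
Profit = selling price - cost price:
Profit = $209 - $155 = $54

$54


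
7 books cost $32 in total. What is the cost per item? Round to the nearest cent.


Total cost: $32
Number of items: 7
Unit price: $32 / 7 = $4.5714... ≈ $4.57

$4.57


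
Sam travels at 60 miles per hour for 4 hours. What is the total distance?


Use the formula: distance = speed x time
Speed = 60 mph, Time = 4 hours
60 x 4 = 240 miles

240 miles


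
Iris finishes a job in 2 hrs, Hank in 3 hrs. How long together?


Iris's rate: 1/2 of the job per hour
Hank's rate: 1/3 of the job per hour
Combined rate: 1/2 + 1/3 = 5/6 per hour
Time = 1 / (5/6) = 6/5 = 1.2 hours

1.2 hours


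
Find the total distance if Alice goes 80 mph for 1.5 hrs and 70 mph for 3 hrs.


Leg 1 distance:
80 x 1.5 = 120 miles
Leg 2 distance:
70 x 3 = 210 miles
Total distance:
120 + 210 = 330 miles

330 miles


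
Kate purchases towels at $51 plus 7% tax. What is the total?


Calculate the tax:
7% of $51 = $3.57
Add tax to price:
$51 + $3.57 = $54.57

$54.57


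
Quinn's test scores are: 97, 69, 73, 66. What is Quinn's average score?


Add the scores:
97 + 69 + 73 + 66 = 305
Divide by the number of tests:
305 / 4 = 76.25

76.25


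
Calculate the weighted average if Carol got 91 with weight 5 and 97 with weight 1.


Weighted sum:
5 x 91 + 1 x 97 = 552
Total weight:
5 + 1 = 6
Weighted average:
552 / 6 = 92

92


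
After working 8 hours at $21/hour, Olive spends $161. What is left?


Calculate earnings:
8 x $21 = $168
Subtract spending:
$168 - $161 = $7

$7


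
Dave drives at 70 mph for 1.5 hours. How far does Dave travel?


Use the formula: distance = speed x time
Speed = 70 mph, Time = 1.5 hours
70 x 1.5 = 105 miles

105 miles


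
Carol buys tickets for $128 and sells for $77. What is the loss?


Selling price = $77
Cost price = $128
Loss = cost price - selling price:
Loss = $128 - $77 = $51

$51


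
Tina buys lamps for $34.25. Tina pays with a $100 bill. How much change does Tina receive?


Start with the amount paid:
$100
Subtract the price:
$100 - $34.25 = $65.75

$65.75


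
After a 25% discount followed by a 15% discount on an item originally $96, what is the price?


First discount:
25% of $96 = $24
Price after first discount:
$96 - $24 = $72
Second discount:
15% of $72 = $10.80
Final price:
$72 - $10.80 = $61.20

$61.20


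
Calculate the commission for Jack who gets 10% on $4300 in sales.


Convert rate to decimal:
10% = 0.1
Multiply by sales:
$4300 x 0.1 = $430

$430


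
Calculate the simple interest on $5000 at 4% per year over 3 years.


Use the formula I = P x R x T / 100
P x R x T = 5000 x 4 x 3 = 60000
I = 60000 / 100 = $600

$600


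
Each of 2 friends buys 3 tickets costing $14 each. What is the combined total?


Cost per person:
3 x $14 = $42
Group total:
2 x $42 = $84

$84


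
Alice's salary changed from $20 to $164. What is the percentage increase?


Find the absolute change:
|164 - 20| = 144
Divide by original and multiply by 100:
144 / 20 x 100 = 720%

720%


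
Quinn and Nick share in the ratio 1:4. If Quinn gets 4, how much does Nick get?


Find the multiplier:
4 / 1 = 4
Apply to Nick's share:
4 x 4 = 16

16


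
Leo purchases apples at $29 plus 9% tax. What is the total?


Calculate the tax:
9% of $29 = $2.61
Add tax to price:
$29 + $2.61 = $31.61

$31.61


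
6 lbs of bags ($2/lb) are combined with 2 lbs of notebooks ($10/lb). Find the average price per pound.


Cost of bags:
6 x $2 = $12
Cost of notebooks:
2 x $10 = $20
Total cost: $12 + $20 = $32
Total weight: 8 lbs
Average: $32 / 8 = $4/lb

$4/lb


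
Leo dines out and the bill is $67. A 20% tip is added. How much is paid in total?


Calculate the tip:
20% of $67 = $13.40
Add tip to meal cost:
$67 + $13.40 = $80.40

$80.40


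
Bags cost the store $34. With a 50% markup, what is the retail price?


Calculate the markup amount:
50% of $34 = $17
Add to cost:
$34 + $17 = $51

$51


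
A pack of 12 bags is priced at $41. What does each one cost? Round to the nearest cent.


Total cost: $41
Number of items: 12
Unit price: $41 / 12 = $3.4166... ≈ $3.42

$3.42


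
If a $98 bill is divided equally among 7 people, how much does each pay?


Total bill: $98
Number of people: 7
Each pays: $98 / 7 = $14

$14


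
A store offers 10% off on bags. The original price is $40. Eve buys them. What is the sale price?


Calculate the discount amount:
10% of $40 = $4
Subtract from original:
$40 - $4 = $36

$36


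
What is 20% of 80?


Convert percentage to decimal:
20% = 0.2
Multiply:
80 x 0.2 = 16

16


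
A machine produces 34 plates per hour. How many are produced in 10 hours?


Production rate: 34 plates per hour
Time: 10 hours
Total: 34 x 10 = 340 plates

340 plates


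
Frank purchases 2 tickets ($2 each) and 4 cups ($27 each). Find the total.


Cost of tickets:
2 x $2 = $4
Cost of cups:
4 x $27 = $108
Add both:
$4 + $108 = $112

$112


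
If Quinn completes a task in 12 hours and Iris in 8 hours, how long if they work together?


Quinn's rate: 1/12 of the job per hour
Iris's rate: 1/8 of the job per hour
Combined rate: 1/12 + 1/8 = 5/24 per hour
Time = 1 / (5/24) = 24/5 = 4.8 hours

4.8 hours


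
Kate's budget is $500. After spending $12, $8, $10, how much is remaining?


Add up expenses:
$12 + $8 + $10 = $30
Subtract from budget:
$500 - $30 = $470

$470


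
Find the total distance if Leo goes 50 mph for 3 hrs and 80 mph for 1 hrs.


Leg 1 distance:
50 x 3 = 150 miles
Leg 2 distance:
80 x 1 = 80 miles
Total distance:
150 + 80 = 230 miles

230 miles


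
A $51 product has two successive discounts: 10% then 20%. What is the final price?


First discount:
10% of $51 = $5.10
Price after first discount:
$51 - $5.10 = $45.90
Second discount:
20% of $45.90 = $9.18
Final price:
$45.90 - $9.18 = $36.72

$36.72


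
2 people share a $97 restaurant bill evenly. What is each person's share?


Total bill: $97
Number of people: 2
Each pays: $97 / 2 = $48.50

$48.50


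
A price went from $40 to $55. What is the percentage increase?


Find the absolute change:
|55 - 40| = 15
Divide by original and multiply by 100:
15 / 40 x 100 = 37.5%

37.5%


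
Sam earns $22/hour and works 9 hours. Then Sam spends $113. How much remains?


Calculate earnings:
9 x $22 = $198
Subtract spending:
$198 - $113 = $85

$85


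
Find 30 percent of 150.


Convert percentage to decimal:
30% = 0.3
Multiply:
150 x 0.3 = 45

45


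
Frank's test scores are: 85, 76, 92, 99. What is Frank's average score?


Add the scores:
85 + 76 + 92 + 99 = 352
Divide by the number of tests:
352 / 4 = 88

88


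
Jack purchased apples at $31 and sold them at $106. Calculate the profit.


Selling price = $106
Cost price = $31
Profit = selling price - cost price:
Profit = $106 - $31 = $75

$75


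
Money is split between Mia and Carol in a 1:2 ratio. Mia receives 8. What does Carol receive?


Find the multiplier:
8 / 1 = 8
Apply to Carol's share:
2 x 8 = 16

16


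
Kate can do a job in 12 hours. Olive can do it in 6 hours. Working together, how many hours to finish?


Kate's rate: 1/12 of the job per hour
Olive's rate: 1/6 of the job per hour
Combined rate: 1/12 + 1/6 = 1/4 per hour
Time = 1 / (1/4) = 4 hours

4 hours


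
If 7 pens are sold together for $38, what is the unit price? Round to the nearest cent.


Total cost: $38
Number of items: 7
Unit price: $38 / 7 = $5.4285... ≈ $5.43

$5.43


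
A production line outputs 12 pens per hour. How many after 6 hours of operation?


Production rate: 12 pens per hour
Time: 6 hours
Total: 12 x 6 = 72 pens

72 pens


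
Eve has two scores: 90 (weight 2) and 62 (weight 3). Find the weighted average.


Weighted sum:
2 x 90 + 3 x 62 = 366
Total weight:
2 + 3 = 5
Weighted average:
366 / 5 = 73.2

73.2


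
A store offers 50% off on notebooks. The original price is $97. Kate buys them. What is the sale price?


Calculate the discount amount:
50% of $97 = $48.50
Subtract from original:
$97 - $48.50 = $48.50

$48.50


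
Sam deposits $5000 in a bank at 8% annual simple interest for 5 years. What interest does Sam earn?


Use the formula I = P x R x T / 100
P x R x T = 5000 x 8 x 5 = 200000
I = 200000 / 100 = $2000

$2000


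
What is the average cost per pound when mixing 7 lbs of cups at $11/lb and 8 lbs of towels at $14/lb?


Cost of cups:
7 x $11 = $77
Cost of towels:
8 x $14 = $112
Total cost: $77 + $112 = $189
Total weight: 15 lbs
Average: $189 / 15 = $12.60/lb

$12.60/lb


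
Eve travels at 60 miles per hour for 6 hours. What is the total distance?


Use the formula: distance = speed x time
Speed = 60 mph, Time = 6 hours
60 x 6 = 360 miles

360 miles


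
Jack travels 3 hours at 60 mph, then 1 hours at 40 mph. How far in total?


Leg 1 distance:
60 x 3 = 180 miles
Leg 2 distance:
40 x 1 = 40 miles
Total distance:
180 + 40 = 220 miles

220 miles


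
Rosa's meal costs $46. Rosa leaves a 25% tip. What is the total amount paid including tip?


Calculate the tip:
25% of $46 = $11.50
Add tip to meal cost:
$46 + $11.50 = $57.50

$57.50


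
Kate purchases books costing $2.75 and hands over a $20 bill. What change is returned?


Start with the amount paid:
$20
Subtract the price:
$20 - $2.75 = $17.25

$17.25


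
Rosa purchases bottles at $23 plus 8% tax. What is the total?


Calculate the tax:
8% of $23 = $1.84
Add tax to price:
$23 + $1.84 = $24.84

$24.84


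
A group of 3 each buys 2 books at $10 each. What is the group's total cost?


Cost per person:
2 x $10 = $20
Group total:
3 x $20 = $60

$60


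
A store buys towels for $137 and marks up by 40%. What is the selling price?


Calculate the markup amount:
40% of $137 = $54.80
Add to cost:
$137 + $54.80 = $191.80

$191.80


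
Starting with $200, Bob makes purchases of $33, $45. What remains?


Add up expenses:
$33 + $45 = $78
Subtract from budget:
$200 - $78 = $122

$122


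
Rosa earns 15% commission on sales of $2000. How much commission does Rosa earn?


Convert rate to decimal:
15% = 0.15
Multiply by sales:
$2000 x 0.15 = $300

$300


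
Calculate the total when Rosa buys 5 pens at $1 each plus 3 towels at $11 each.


Cost of pens:
5 x $1 = $5
Cost of towels:
3 x $11 = $33
Add both:
$5 + $33 = $38

$38


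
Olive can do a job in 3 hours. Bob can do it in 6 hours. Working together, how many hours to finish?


Olive's rate: 1/3 of the job per hour
Bob's rate: 1/6 of the job per hour
Combined rate: 1/3 + 1/6 = 1/2 per hour
Time = 1 / (1/2) = 2 hours

2 hours


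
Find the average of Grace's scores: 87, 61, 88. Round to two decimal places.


Add the scores:
87 + 61 + 88 = 236
Divide by the number of tests:
236 / 3 = 78.6666... ≈ 78.67

78.67


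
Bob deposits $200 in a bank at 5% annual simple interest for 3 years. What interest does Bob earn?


Use the formula I = P x R x T / 100
P x R x T = 200 x 5 x 3 = 3000
I = 3000 / 100 = $30

$30


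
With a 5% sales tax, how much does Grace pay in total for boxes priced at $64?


Calculate the tax:
5% of $64 = $3.20
Add tax to price:
$64 + $3.20 = $67.20

$67.20


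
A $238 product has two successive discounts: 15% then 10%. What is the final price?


First discount:
15% of $238 = $35.70
Price after first discount:
$238 - $35.70 = $202.30
Second discount:
10% of $202.30 = $20.23
Final price:
$202.30 - $20.23 = $182.07

$182.07


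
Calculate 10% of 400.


Convert percentage to decimal:
10% = 0.1
Multiply:
400 x 0.1 = 40

40


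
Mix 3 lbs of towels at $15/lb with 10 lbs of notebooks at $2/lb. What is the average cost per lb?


Cost of towels:
3 x $15 = $45
Cost of notebooks:
10 x $2 = $20
Total cost: $45 + $20 = $65
Total weight: 13 lbs
Average: $65 / 13 = $5/lb

$5/lb


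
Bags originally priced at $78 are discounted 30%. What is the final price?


Calculate the discount amount:
30% of $78 = $23.40
Subtract from original:
$78 - $23.40 = $54.60

$54.60


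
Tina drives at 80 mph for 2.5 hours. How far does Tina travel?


Use the formula: distance = speed x time
Speed = 80 mph, Time = 2.5 hours
80 x 2.5 = 200 miles

200 miles


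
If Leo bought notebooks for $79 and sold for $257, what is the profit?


Selling price = $257
Cost price = $79
Profit = selling price - cost price:
Profit = $257 - $79 = $178

$178


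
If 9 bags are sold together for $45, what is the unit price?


Total cost: $45
Number of items: 9
Unit price: $45 / 9 = $5

$5


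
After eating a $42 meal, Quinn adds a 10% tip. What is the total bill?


Calculate the tip:
10% of $42 = $4.20
Add tip to meal cost:
$42 + $4.20 = $46.20

$46.20


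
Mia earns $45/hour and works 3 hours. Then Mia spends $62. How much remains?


Calculate earnings:
3 x $45 = $135
Subtract spending:
$135 - $62 = $73

$73


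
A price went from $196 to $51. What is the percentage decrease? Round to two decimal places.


Find the absolute change:
|51 - 196| = 145
Divide by original and multiply by 100:
145 / 196 x 100 = 73.9795...% ≈ 73.98%

73.98%


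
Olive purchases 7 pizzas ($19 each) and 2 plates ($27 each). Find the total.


Cost of pizzas:
7 x $19 = $133
Cost of plates:
2 x $27 = $54
Add both:
$133 + $54 = $187

$187


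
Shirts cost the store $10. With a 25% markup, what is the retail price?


Calculate the markup amount:
25% of $10 = $2.50
Add to cost:
$10 + $2.50 = $12.50

$12.50


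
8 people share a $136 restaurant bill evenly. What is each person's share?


Total bill: $136
Number of people: 8
Each pays: $136 / 8 = $17

$17


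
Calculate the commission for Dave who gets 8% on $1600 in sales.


Convert rate to decimal:
8% = 0.08
Multiply by sales:
$1600 x 0.08 = $128

$128


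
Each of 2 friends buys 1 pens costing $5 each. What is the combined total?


Cost per person:
1 x $5 = $5
Group total:
2 x $5 = $10

$10


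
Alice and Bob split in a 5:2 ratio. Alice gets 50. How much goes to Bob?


Find the multiplier:
50 / 5 = 10
Apply to Bob's share:
2 x 10 = 20

20


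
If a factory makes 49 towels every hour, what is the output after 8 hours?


Production rate: 49 towels per hour
Time: 8 hours
Total: 49 x 8 = 392 towels

392 towels


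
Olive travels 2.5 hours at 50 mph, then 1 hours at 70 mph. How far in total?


Leg 1 distance:
50 x 2.5 = 125 miles
Leg 2 distance:
70 x 1 = 70 miles
Total distance:
125 + 70 = 195 miles

195 miles


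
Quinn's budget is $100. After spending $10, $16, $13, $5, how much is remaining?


Add up expenses:
$10 + $16 + $13 + $5 = $44
Subtract from budget:
$100 - $44 = $56

$56


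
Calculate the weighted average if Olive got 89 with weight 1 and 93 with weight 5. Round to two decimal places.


Weighted sum:
1 x 89 + 5 x 93 = 554
Total weight:
1 + 5 = 6
Weighted average:
554 / 6 = 92.3333... ≈ 92.33

92.33


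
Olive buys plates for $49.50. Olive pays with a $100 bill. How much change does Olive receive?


Start with the amount paid:
$100
Subtract the price:
$100 - $49.50 = $50.50

$50.50


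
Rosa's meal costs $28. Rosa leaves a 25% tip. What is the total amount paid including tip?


Calculate the tip:
25% of $28 = $7
Add tip to meal cost:
$28 + $7 = $35

$35


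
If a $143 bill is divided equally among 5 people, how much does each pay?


Total bill: $143
Number of people: 5
Each pays: $143 / 5 = $28.60

$28.60


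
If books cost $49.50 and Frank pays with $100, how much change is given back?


Start with the amount paid:
$100
Subtract the price:
$100 - $49.50 = $50.50

$50.50


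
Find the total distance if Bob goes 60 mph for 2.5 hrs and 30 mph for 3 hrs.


Leg 1 distance:
60 x 2.5 = 150 miles
Leg 2 distance:
30 x 3 = 90 miles
Total distance:
150 + 90 = 240 miles

240 miles


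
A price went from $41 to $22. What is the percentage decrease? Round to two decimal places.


Find the absolute change:
|22 - 41| = 19
Divide by original and multiply by 100:
19 / 41 x 100 = 46.3414...% ≈ 46.34%

46.34%


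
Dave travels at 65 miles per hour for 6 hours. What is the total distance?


Use the formula: distance = speed x time
Speed = 65 mph, Time = 6 hours
65 x 6 = 390 miles

390 miles


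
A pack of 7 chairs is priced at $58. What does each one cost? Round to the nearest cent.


Total cost: $58
Number of items: 7
Unit price: $58 / 7 = $8.2857... ≈ $8.29

$8.29


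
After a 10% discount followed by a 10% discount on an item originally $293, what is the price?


First discount:
10% of $293 = $29.30
Price after first discount:
$293 - $29.30 = $263.70
Second discount:
10% of $263.70 = $26.37
Final price:
$263.70 - $26.37 = $237.33

$237.33


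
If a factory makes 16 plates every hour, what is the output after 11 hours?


Production rate: 16 plates per hour
Time: 11 hours
Total: 16 x 11 = 176 plates

176 plates


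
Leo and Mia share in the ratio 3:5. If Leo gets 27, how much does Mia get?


Find the multiplier:
27 / 3 = 9
Apply to Mia's share:
5 x 9 = 45

45


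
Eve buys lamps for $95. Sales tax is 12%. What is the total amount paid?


Calculate the tax:
12% of $95 = $11.40
Add tax to price:
$95 + $11.40 = $106.40

$106.40


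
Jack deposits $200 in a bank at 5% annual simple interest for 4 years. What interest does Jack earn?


Use the formula I = P x R x T / 100
P x R x T = 200 x 5 x 4 = 4000
I = 4000 / 100 = $40

$40


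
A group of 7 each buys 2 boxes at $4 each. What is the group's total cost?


Cost per person:
2 x $4 = $8
Group total:
7 x $8 = $56

$56


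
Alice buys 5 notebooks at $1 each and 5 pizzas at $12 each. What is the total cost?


Cost of notebooks:
5 x $1 = $5
Cost of pizzas:
5 x $12 = $60
Add both:
$5 + $60 = $65

$65


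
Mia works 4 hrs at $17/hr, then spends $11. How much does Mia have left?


Calculate earnings:
4 x $17 = $68
Subtract spending:
$68 - $11 = $57

$57


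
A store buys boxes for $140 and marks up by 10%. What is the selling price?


Calculate the markup amount:
10% of $140 = $14
Add to cost:
$140 + $14 = $154

$154


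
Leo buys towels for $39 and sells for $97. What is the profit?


Selling price = $97
Cost price = $39
Profit = selling price - cost price:
Profit = $97 - $39 = $58

$58


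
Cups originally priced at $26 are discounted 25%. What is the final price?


Calculate the discount amount:
25% of $26 = $6.50
Subtract from original:
$26 - $6.50 = $19.50

$19.50


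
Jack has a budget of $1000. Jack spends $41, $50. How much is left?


Add up expenses:
$41 + $50 = $91
Subtract from budget:
$1000 - $91 = $909

$909


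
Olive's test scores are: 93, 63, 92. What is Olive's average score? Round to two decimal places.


Add the scores:
93 + 63 + 92 = 248
Divide by the number of tests:
248 / 3 = 82.6666... ≈ 82.67

82.67


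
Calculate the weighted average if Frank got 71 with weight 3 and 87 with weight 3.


Weighted sum:
3 x 71 + 3 x 87 = 474
Total weight:
3 + 3 = 6
Weighted average:
474 / 6 = 79

79


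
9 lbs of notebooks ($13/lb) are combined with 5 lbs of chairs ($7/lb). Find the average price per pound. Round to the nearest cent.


Cost of notebooks:
9 x $13 = $117
Cost of chairs:
5 x $7 = $35
Total cost: $117 + $35 = $152
Total weight: 14 lbs
Average: $152 / 14 = $10.8571... ≈ $10.86/lb

$10.86/lb


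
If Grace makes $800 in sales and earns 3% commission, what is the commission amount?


Convert rate to decimal:
3% = 0.03
Multiply by sales:
$800 x 0.03 = $24

$24


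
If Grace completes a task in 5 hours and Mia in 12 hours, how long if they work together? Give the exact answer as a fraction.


Grace's rate: 1/5 of the job per hour
Mia's rate: 1/12 of the job per hour
Combined rate: 1/5 + 1/12 = 17/60 per hour
Time = 1 / (17/60) = 60/17 hours (≈ 3.53 hours)

60/17 hours


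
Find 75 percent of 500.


Convert percentage to decimal:
75% = 0.75
Multiply:
500 x 0.75 = 375

375


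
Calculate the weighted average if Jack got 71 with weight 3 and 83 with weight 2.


Weighted sum:
3 x 71 + 2 x 83 = 379
Total weight:
3 + 2 = 5
Weighted average:
379 / 5 = 75.8

75.8


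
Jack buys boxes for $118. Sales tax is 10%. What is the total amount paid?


Calculate the tax:
10% of $118 = $11.80
Add tax to price:
$118 + $11.80 = $129.80

$129.80


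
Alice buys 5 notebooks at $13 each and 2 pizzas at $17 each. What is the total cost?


Cost of notebooks:
5 x $13 = $65
Cost of pizzas:
2 x $17 = $34
Add both:
$65 + $34 = $99

$99


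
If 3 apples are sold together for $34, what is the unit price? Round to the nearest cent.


Total cost: $34
Number of items: 3
Unit price: $34 / 3 = $11.3333... ≈ $11.33

$11.33


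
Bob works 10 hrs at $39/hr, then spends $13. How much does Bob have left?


Calculate earnings:
10 x $39 = $390
Subtract spending:
$390 - $13 = $377

$377


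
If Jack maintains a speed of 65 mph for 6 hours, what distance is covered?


Use the formula: distance = speed x time
Speed = 65 mph, Time = 6 hours
65 x 6 = 390 miles

390 miles


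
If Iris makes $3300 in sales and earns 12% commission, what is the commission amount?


Convert rate to decimal:
12% = 0.12
Multiply by sales:
$3300 x 0.12 = $396

$396


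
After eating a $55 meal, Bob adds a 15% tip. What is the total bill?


Calculate the tip:
15% of $55 = $8.25
Add tip to meal cost:
$55 + $8.25 = $63.25

$63.25


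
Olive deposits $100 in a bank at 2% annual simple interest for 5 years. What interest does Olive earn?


Use the formula I = P x R x T / 100
P x R x T = 100 x 2 x 5 = 1000
I = 1000 / 100 = $10

$10


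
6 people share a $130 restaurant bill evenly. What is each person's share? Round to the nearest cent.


Total bill: $130
Number of people: 6
Each pays: $130 / 6 = $21.6666... ≈ $21.67

$21.67


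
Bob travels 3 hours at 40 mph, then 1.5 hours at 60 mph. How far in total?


Leg 1 distance:
40 x 3 = 120 miles
Leg 2 distance:
60 x 1.5 = 90 miles
Total distance:
120 + 90 = 210 miles

210 miles


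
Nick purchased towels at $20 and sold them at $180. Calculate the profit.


Selling price = $180
Cost price = $20
Profit = selling price - cost price:
Profit = $180 - $20 = $160

$160


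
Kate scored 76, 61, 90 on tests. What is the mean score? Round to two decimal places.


Add the scores:
76 + 61 + 90 = 227
Divide by the number of tests:
227 / 3 = 75.6666... ≈ 75.67

75.67


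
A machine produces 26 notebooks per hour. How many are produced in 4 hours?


Production rate: 26 notebooks per hour
Time: 4 hours
Total: 26 x 4 = 104 notebooks

104 notebooks


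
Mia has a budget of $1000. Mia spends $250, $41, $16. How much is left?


Add up expenses:
$250 + $41 + $16 = $307
Subtract from budget:
$1000 - $307 = $693

$693


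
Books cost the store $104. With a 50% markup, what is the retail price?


Calculate the markup amount:
50% of $104 = $52
Add to cost:
$104 + $52 = $156

$156


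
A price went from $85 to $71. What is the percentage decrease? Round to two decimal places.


Find the absolute change:
|71 - 85| = 14
Divide by original and multiply by 100:
14 / 85 x 100 = 16.4705...% ≈ 16.47%

16.47%


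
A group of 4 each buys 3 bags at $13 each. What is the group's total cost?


Cost per person:
3 x $13 = $39
Group total:
4 x $39 = $156

$156


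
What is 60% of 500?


Convert percentage to decimal:
60% = 0.6
Multiply:
500 x 0.6 = 300

300


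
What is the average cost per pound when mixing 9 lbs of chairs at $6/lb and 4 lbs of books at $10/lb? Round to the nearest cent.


Cost of chairs:
9 x $6 = $54
Cost of books:
4 x $10 = $40
Total cost: $54 + $40 = $94
Total weight: 13 lbs
Average: $94 / 13 = $7.2307... ≈ $7.23/lb

$7.23/lb


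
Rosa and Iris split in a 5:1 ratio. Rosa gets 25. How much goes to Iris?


Find the multiplier:
25 / 5 = 5
Apply to Iris's share:
1 x 5 = 5

5


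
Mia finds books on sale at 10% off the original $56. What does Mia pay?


Calculate the discount amount:
10% of $56 = $5.60
Subtract from original:
$56 - $5.60 = $50.40

$50.40


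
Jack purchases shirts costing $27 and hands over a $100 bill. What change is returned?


Start with the amount paid:
$100
Subtract the price:
$100 - $27 = $73

$73


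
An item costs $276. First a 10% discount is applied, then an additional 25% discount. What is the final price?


First discount:
10% of $276 = $27.60
Price after first discount:
$276 - $27.60 = $248.40
Second discount:
25% of $248.40 = $62.10
Final price:
$248.40 - $62.10 = $186.30

$186.30


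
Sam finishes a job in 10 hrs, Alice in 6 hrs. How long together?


Sam's rate: 1/10 of the job per hour
Alice's rate: 1/6 of the job per hour
Combined rate: 1/10 + 1/6 = 4/15 per hour
Time = 1 / (4/15) = 15/4 = 3.75 hours

3.75 hours


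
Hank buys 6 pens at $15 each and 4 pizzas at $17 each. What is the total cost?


Cost of pens:
6 x $15 = $90
Cost of pizzas:
4 x $17 = $68
Add both:
$90 + $68 = $158

$158


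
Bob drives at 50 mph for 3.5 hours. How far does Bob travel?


Use the formula: distance = speed x time
Speed = 50 mph, Time = 3.5 hours
50 x 3.5 = 175 miles

175 miles


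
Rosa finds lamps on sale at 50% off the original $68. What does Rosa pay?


Calculate the discount amount:
50% of $68 = $34
Subtract from original:
$68 - $34 = $34

$34


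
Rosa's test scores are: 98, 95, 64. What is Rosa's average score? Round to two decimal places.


Add the scores:
98 + 95 + 64 = 257
Divide by the number of tests:
257 / 3 = 85.6666... ≈ 85.67

85.67


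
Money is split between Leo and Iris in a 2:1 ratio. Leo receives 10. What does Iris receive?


Find the multiplier:
10 / 2 = 5
Apply to Iris's share:
1 x 5 = 5

5


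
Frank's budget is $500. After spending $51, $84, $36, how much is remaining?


Add up expenses:
$51 + $84 + $36 = $171
Subtract from budget:
$500 - $171 = $329

$329


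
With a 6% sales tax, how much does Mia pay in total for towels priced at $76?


Calculate the tax:
6% of $76 = $4.56
Add tax to price:
$76 + $4.56 = $80.56

$80.56


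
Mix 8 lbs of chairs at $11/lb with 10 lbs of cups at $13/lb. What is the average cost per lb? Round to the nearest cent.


Cost of chairs:
8 x $11 = $88
Cost of cups:
10 x $13 = $130
Total cost: $88 + $130 = $218
Total weight: 18 lbs
Average: $218 / 18 = $12.1111... ≈ $12.11/lb

$12.11/lb


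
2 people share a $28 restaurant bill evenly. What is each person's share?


Total bill: $28
Number of people: 2
Each pays: $28 / 2 = $14

$14


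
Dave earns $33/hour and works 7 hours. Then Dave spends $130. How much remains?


Calculate earnings:
7 x $33 = $231
Subtract spending:
$231 - $130 = $101

$101


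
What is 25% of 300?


Convert percentage to decimal:
25% = 0.25
Multiply:
300 x 0.25 = 75

75


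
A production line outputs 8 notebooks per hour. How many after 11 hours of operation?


Production rate: 8 notebooks per hour
Time: 11 hours
Total: 8 x 11 = 88 notebooks

88 notebooks


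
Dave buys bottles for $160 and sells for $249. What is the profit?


Selling price = $249
Cost price = $160
Profit = selling price - cost price:
Profit = $249 - $160 = $89

$89


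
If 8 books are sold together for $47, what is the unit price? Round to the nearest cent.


Total cost: $47
Number of items: 8
Unit price: $47 / 8 = $5.875 ≈ $5.88

$5.88


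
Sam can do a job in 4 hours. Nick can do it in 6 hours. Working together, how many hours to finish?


Sam's rate: 1/4 of the job per hour
Nick's rate: 1/6 of the job per hour
Combined rate: 1/4 + 1/6 = 5/12 per hour
Time = 1 / (5/12) = 12/5 = 2.4 hours

2.4 hours


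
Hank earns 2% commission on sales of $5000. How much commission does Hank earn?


Convert rate to decimal:
2% = 0.02
Multiply by sales:
$5000 x 0.02 = $100

$100


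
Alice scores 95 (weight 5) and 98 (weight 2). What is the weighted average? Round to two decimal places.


Weighted sum:
5 x 95 + 2 x 98 = 671
Total weight:
5 + 2 = 7
Weighted average:
671 / 7 = 95.8571... ≈ 95.86

95.86


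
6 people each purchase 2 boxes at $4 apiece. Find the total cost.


Cost per person:
2 x $4 = $8
Group total:
6 x $8 = $48

$48


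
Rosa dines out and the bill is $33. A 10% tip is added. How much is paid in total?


Calculate the tip:
10% of $33 = $3.30
Add tip to meal cost:
$33 + $3.30 = $36.30

$36.30


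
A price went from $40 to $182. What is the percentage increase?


Find the absolute change:
|182 - 40| = 142
Divide by original and multiply by 100:
142 / 40 x 100 = 355%

355%


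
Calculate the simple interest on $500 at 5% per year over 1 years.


Use the formula I = P x R x T / 100
P x R x T = 500 x 5 x 1 = 2500
I = 2500 / 100 = $25

$25


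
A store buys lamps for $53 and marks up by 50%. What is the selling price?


Calculate the markup amount:
50% of $53 = $26.50
Add to cost:
$53 + $26.50 = $79.50

$79.50


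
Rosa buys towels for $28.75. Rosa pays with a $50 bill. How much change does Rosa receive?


Start with the amount paid:
$50
Subtract the price:
$50 - $28.75 = $21.25

$21.25


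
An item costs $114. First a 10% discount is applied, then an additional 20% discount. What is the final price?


First discount:
10% of $114 = $11.40
Price after first discount:
$114 - $11.40 = $102.60
Second discount:
20% of $102.60 = $20.52
Final price:
$102.60 - $20.52 = $82.08

$82.08


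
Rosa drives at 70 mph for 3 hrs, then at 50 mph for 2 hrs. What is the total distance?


Leg 1 distance:
70 x 3 = 210 miles
Leg 2 distance:
50 x 2 = 100 miles
Total distance:
210 + 100 = 310 miles

310 miles


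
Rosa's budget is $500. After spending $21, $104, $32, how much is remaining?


Add up expenses:
$21 + $104 + $32 = $157
Subtract from budget:
$500 - $157 = $343

$343


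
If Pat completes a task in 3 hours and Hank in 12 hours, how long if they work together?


Pat's rate: 1/3 of the job per hour
Hank's rate: 1/12 of the job per hour
Combined rate: 1/3 + 1/12 = 5/12 per hour
Time = 1 / (5/12) = 12/5 = 2.4 hours

2.4 hours


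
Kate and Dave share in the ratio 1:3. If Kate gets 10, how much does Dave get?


Find the multiplier:
10 / 1 = 10
Apply to Dave's share:
3 x 10 = 30

30


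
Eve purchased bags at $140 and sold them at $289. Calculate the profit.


Selling price = $289
Cost price = $140
Profit = selling price - cost price:
Profit = $289 - $140 = $149

$149


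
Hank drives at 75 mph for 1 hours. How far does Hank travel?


Use the formula: distance = speed x time
Speed = 75 mph, Time = 1 hours
75 x 1 = 75 miles

75 miles


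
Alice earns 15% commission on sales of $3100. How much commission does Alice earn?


Convert rate to decimal:
15% = 0.15
Multiply by sales:
$3100 x 0.15 = $465

$465


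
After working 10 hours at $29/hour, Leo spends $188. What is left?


Calculate earnings:
10 x $29 = $290
Subtract spending:
$290 - $188 = $102

$102


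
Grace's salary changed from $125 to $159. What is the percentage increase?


Find the absolute change:
|159 - 125| = 34
Divide by original and multiply by 100:
34 / 125 x 100 = 27.2%

27.2%


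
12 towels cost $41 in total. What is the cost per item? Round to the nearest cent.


Total cost: $41
Number of items: 12
Unit price: $41 / 12 = $3.4166... ≈ $3.42

$3.42


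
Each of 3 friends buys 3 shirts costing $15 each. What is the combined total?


Cost per person:
3 x $15 = $45
Group total:
3 x $45 = $135

$135


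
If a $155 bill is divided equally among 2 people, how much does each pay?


Total bill: $155
Number of people: 2
Each pays: $155 / 2 = $77.50

$77.50


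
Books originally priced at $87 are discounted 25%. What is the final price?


Calculate the discount amount:
25% of $87 = $21.75
Subtract from original:
$87 - $21.75 = $65.25

$65.25


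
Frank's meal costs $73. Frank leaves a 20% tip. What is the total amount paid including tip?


Calculate the tip:
20% of $73 = $14.60
Add tip to meal cost:
$73 + $14.60 = $87.60

$87.60


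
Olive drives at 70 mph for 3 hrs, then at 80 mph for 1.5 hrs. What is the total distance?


Leg 1 distance:
70 x 3 = 210 miles
Leg 2 distance:
80 x 1.5 = 120 miles
Total distance:
210 + 120 = 330 miles

330 miles


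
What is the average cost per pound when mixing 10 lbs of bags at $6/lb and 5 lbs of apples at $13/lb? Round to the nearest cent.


Cost of bags:
10 x $6 = $60
Cost of apples:
5 x $13 = $65
Total cost: $60 + $65 = $125
Total weight: 15 lbs
Average: $125 / 15 = $8.3333... ≈ $8.33/lb

$8.33/lb


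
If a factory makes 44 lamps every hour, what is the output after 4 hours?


Production rate: 44 lamps per hour
Time: 4 hours
Total: 44 x 4 = 176 lamps

176 lamps


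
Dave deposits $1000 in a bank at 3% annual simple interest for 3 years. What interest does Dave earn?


Use the formula I = P x R x T / 100
P x R x T = 1000 x 3 x 3 = 9000
I = 9000 / 100 = $90

$90


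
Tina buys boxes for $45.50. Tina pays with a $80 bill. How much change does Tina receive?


Start with the amount paid:
$80
Subtract the price:
$80 - $45.50 = $34.50

$34.50


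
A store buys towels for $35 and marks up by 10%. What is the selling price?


Calculate the markup amount:
10% of $35 = $3.50
Add to cost:
$35 + $3.50 = $38.50

$38.50


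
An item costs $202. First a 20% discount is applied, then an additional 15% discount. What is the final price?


First discount:
20% of $202 = $40.40
Price after first discount:
$202 - $40.40 = $161.60
Second discount:
15% of $161.60 = $24.24
Final price:
$161.60 - $24.24 = $137.36

$137.36


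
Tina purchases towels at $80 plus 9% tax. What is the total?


Calculate the tax:
9% of $80 = $7.20
Add tax to price:
$80 + $7.20 = $87.20

$87.20


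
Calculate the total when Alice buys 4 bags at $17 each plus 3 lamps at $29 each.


Cost of bags:
4 x $17 = $68
Cost of lamps:
3 x $29 = $87
Add both:
$68 + $87 = $155

$155


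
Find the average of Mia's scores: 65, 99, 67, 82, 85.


Add the scores:
65 + 99 + 67 + 82 + 85 = 398
Divide by the number of tests:
398 / 5 = 79.6

79.6


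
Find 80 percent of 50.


Convert percentage to decimal:
80% = 0.8
Multiply:
50 x 0.8 = 40

40


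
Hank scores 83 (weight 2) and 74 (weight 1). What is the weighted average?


Weighted sum:
2 x 83 + 1 x 74 = 240
Total weight:
2 + 1 = 3
Weighted average:
240 / 3 = 80

80


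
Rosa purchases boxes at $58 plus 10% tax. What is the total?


Calculate the tax:
10% of $58 = $5.80
Add tax to price:
$58 + $5.80 = $63.80

$63.80


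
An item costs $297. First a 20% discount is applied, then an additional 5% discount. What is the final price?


First discount:
20% of $297 = $59.40
Price after first discount:
$297 - $59.40 = $237.60
Second discount:
5% of $237.60 = $11.88
Final price:
$237.60 - $11.88 = $225.72

$225.72


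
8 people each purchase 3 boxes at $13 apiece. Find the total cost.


Cost per person:
3 x $13 = $39
Group total:
8 x $39 = $312

$312


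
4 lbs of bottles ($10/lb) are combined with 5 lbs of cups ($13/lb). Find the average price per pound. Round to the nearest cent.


Cost of bottles:
4 x $10 = $40
Cost of cups:
5 x $13 = $65
Total cost: $40 + $65 = $105
Total weight: 9 lbs
Average: $105 / 9 = $11.6666... ≈ $11.67/lb

$11.67/lb


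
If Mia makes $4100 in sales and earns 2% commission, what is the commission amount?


Convert rate to decimal:
2% = 0.02
Multiply by sales:
$4100 x 0.02 = $82

$82


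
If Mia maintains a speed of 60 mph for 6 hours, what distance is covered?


Use the formula: distance = speed x time
Speed = 60 mph, Time = 6 hours
60 x 6 = 360 miles

360 miles


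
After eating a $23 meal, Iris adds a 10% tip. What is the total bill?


Calculate the tip:
10% of $23 = $2.30
Add tip to meal cost:
$23 + $2.30 = $25.30

$25.30


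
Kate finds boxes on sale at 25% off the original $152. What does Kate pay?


Calculate the discount amount:
25% of $152 = $38
Subtract from original:
$152 - $38 = $114

$114


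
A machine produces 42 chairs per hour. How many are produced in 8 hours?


Production rate: 42 chairs per hour
Time: 8 hours
Total: 42 x 8 = 336 chairs

336 chairs
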